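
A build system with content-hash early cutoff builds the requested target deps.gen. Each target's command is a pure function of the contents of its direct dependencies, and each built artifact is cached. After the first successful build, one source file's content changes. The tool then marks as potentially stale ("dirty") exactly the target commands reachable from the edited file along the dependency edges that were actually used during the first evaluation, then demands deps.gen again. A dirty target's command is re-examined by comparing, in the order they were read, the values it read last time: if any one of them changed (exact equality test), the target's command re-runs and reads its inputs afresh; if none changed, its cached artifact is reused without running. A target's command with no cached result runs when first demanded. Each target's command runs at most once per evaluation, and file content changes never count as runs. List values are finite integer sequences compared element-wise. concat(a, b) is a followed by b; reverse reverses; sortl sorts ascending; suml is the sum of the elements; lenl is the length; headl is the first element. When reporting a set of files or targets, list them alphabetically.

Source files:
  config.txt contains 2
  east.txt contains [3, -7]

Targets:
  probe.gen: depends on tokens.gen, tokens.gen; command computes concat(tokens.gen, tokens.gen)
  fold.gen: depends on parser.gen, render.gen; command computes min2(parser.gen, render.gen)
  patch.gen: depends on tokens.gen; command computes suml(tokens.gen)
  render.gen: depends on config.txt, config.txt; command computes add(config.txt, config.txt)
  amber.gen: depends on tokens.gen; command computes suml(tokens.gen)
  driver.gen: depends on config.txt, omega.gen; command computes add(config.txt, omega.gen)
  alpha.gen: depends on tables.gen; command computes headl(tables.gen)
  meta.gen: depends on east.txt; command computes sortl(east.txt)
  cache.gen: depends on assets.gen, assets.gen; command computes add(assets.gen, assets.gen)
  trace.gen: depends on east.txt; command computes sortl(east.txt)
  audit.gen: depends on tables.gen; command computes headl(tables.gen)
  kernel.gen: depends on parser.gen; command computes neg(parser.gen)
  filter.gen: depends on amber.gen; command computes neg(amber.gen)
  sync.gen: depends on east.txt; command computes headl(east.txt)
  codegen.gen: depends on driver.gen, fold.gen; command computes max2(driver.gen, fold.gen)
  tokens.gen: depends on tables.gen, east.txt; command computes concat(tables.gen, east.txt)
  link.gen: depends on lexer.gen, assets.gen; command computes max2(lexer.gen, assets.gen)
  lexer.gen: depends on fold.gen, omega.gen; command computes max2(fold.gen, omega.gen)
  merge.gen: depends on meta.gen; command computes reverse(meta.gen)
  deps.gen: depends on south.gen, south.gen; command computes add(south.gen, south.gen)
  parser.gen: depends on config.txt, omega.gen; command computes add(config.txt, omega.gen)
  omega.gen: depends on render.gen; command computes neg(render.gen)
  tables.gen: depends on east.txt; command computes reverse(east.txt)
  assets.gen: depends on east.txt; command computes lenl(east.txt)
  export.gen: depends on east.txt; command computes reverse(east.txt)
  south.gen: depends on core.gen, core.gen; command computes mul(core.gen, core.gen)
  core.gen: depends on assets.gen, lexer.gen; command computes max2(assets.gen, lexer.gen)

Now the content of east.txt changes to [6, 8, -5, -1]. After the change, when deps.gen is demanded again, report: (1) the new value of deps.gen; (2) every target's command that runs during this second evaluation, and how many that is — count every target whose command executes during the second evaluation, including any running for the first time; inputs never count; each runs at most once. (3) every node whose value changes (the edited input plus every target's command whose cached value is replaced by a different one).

First evaluation (everything demanded from the output):
  assets.gen = lenl([3, -7]) = 2
  render.gen = add(2, 2) = 4
  omega.gen = neg(4) = -4
  parser.gen = add(2, -4) = -2
  fold.gen = min2(-2, 4) = -2
  lexer.gen = max2(-2, -4) = -2
  core.gen = max2(2, -2) = 2
  south.gen = mul(2, 2) = 4
  deps.gen = add(4, 4) = 8

Propagation after the edit:
  assets.gen: runs — east.txt [3, -7]->[6, 8, -5, -1]; result 4.
  core.gen: runs — assets.gen 2->4; result 4.
  south.gen: runs — core.gen 2->4; core.gen 2->4; result 16.
  deps.gen: runs — south.gen 4->16; south.gen 4->16; result 32.

New value of deps.gen: 32.
Target commands that run: assets.gen, core.gen, deps.gen, south.gen — 4 in total.
Values that change: assets.gen, core.gen, deps.gen, east.txt, south.gen.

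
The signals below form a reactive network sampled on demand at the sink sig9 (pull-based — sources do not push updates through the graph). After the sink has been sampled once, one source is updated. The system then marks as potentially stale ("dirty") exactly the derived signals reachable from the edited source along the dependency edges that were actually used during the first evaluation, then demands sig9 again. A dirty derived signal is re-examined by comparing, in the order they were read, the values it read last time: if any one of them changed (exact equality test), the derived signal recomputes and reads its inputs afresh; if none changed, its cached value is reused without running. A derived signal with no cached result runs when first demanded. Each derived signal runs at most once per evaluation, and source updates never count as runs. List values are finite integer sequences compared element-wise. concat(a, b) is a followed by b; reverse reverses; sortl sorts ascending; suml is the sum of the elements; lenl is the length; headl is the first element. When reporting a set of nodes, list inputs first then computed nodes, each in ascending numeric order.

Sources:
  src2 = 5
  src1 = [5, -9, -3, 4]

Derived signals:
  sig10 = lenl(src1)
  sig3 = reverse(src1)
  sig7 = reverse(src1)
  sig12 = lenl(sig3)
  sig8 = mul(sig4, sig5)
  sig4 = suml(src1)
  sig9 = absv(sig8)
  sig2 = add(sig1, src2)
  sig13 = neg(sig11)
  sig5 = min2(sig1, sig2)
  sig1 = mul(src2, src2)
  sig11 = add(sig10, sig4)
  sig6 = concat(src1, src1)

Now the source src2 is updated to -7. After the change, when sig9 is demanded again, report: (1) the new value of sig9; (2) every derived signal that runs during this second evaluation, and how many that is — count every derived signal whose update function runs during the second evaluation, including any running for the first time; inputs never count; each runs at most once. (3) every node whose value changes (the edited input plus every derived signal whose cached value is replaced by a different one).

Initial pass — values computed on the first demand:
  sig1 = mul(5, 5) = 25
  sig2 = add(25, 5) = 30
  sig4 = suml([5, -9, -3, 4]) = -3
  sig5 = min2(25, 30) = 25
  sig8 = mul(-3, 25) = -75
  sig9 = absv(-75) = 75

Second demand — change propagation:
  sig1: re-runs because src2 5->-7; src2 5->-7; new result 49.
  sig2: re-runs because sig1 25->49; src2 5->-7; new result 42.
  sig5: re-runs because sig1 25->49; sig2 30->42; new result 42.
  sig8: re-runs because sig5 25->42; new result -126.
  sig9: re-runs because sig8 -75->-126; new result 126.

sig9 now evaluates to 126.
Run set: sig1, sig2, sig5, sig8, sig9 (5 run).
Changed values: src2, sig1, sig2, sig5, sig8, sig9.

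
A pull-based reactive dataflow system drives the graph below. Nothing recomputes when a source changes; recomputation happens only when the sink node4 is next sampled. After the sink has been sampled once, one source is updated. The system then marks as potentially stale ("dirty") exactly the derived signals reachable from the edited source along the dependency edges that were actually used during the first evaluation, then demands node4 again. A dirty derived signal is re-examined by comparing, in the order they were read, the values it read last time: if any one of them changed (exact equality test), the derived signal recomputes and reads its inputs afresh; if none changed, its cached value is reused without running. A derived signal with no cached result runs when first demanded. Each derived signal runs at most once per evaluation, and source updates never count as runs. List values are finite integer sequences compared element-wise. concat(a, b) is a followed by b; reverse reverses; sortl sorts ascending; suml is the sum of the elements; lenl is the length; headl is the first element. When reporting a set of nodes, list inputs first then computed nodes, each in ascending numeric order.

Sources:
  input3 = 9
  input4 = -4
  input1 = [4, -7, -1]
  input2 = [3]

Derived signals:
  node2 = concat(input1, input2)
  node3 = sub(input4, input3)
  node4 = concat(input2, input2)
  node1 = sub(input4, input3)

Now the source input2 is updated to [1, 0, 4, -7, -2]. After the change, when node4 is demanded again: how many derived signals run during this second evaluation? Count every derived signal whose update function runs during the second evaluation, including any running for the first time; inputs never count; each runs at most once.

First evaluation (everything demanded from the output):
  node4 = concat([3], [3]) = [3, 3]

Propagation after the edit:
  node4: runs — input2 [3]->[1, 0, 4, -7, -2]; input2 [3]->[1, 0, 4, -7, -2]; result [1, 0, 4, -7, -2, 1, 0, 4, -7, -2].

Derived signals that run: node4 — 1 in total.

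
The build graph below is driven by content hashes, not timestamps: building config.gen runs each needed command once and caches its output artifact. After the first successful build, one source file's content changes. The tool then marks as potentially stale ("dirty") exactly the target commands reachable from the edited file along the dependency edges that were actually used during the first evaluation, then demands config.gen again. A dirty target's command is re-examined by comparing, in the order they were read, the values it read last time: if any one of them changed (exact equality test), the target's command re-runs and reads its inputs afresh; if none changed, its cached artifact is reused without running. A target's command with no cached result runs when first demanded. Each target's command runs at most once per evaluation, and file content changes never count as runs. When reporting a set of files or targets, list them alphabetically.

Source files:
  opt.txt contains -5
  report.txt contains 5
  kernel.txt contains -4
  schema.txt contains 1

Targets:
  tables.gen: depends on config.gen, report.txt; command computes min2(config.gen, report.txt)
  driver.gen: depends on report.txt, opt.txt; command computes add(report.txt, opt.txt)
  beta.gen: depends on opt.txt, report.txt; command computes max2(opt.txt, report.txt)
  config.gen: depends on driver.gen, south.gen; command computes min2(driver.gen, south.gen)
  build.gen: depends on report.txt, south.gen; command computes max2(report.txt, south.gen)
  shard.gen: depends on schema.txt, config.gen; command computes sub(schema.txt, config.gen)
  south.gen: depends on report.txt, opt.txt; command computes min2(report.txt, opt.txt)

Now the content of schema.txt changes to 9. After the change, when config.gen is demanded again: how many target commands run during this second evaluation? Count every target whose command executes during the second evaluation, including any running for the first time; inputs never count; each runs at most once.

Run set: none (0 run).
The important point: nothing the output needs ever reads schema.txt, so the edit is invisible to it.

Initial pass — values computed on the first demand:
  driver.gen = add(5, -5) = 0
  south.gen = min2(5, -5) = -5
  config.gen = min2(0, -5) = -5

Second demand — change propagation:
  no demanded computation ever read schema.txt, so the edit dirties nothing and nothing runs.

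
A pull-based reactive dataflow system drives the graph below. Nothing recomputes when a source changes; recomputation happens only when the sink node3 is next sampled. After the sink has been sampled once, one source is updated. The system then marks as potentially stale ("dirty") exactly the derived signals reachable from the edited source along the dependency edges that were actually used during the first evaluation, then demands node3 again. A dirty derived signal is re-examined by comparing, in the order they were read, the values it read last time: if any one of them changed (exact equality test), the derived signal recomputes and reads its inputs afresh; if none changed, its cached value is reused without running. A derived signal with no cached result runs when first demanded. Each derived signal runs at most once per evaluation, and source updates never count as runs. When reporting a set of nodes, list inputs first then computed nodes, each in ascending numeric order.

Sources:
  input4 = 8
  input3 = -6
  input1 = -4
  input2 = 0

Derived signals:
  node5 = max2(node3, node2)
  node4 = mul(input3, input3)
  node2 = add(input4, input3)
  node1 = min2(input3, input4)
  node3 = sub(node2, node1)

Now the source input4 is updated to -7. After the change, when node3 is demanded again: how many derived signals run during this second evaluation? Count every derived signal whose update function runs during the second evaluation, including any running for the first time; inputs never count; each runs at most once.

First evaluation (everything demanded from the output):
  node1 = min2(-6, 8) = -6
  node2 = add(8, -6) = 2
  node3 = sub(2, -6) = 8

Propagation after the edit:
  node1: runs — input4 8->-7; result -7.
  node2: runs — input4 8->-7; result -13.
  node3: runs — node2 2->-13; node1 -6->-7; result -6.

Derived signals that run: node1, node2, node3 — 3 in total.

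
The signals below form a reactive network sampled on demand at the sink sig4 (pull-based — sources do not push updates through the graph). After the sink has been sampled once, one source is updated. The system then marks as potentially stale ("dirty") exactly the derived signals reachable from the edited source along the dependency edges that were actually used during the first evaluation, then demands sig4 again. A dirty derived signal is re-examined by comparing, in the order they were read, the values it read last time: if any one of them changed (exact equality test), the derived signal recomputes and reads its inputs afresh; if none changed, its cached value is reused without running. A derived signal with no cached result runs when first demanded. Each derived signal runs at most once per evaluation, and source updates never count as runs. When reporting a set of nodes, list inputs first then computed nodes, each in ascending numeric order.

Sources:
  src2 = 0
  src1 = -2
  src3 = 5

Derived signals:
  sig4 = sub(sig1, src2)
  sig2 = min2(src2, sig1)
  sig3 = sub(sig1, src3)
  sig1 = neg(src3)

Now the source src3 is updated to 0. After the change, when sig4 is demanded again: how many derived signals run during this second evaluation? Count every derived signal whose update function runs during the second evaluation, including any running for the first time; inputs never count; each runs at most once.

Run set: sig1, sig4 (2 run).

Initial pass — values computed on the first demand:
  sig1 = neg(5) = -5
  sig4 = sub(-5, 0) = -5

Second demand — change propagation:
  sig1: re-runs because src3 5->0; new result 0.
  sig4: re-runs because sig1 -5->0; new result 0.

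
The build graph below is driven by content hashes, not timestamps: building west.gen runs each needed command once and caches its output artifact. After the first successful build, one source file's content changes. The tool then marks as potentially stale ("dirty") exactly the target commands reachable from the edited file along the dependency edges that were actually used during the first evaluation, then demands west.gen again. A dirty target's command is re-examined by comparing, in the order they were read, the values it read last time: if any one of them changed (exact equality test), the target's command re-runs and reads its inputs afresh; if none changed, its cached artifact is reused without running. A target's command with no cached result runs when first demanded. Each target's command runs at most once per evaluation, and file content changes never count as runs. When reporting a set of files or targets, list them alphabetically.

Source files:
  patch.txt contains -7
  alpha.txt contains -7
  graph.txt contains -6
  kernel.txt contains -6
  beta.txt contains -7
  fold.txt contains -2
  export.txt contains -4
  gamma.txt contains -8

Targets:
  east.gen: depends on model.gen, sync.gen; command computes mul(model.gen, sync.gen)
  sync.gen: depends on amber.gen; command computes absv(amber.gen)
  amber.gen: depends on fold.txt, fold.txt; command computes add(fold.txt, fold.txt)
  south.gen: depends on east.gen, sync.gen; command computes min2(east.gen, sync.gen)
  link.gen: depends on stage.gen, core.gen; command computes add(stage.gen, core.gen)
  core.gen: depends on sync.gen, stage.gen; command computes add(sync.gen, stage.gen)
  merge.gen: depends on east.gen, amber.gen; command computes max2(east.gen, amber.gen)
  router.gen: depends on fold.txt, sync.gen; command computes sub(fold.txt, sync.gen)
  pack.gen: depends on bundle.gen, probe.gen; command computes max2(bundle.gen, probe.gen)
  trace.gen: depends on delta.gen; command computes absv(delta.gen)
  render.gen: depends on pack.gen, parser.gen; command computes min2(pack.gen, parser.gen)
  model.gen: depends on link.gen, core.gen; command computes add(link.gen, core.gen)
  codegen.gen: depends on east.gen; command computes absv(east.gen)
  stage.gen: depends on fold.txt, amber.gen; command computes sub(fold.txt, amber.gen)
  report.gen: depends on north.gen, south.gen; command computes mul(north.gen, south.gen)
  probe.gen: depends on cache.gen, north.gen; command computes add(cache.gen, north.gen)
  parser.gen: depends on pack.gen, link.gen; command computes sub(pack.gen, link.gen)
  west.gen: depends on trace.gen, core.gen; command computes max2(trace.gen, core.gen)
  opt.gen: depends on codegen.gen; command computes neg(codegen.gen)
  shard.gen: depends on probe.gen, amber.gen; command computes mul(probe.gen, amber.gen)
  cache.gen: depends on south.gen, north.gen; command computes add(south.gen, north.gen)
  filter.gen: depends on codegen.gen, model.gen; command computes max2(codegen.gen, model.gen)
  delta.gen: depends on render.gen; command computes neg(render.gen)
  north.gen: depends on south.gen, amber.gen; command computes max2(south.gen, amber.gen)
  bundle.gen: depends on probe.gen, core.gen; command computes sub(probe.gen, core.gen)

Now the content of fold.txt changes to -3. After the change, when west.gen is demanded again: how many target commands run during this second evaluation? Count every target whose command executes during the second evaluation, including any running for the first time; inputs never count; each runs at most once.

Initial pass — values computed on the first demand:
  amber.gen = add(-2, -2) = -4
  stage.gen = sub(-2, -4) = 2
  sync.gen = absv(-4) = 4
  core.gen = add(4, 2) = 6
  link.gen = add(2, 6) = 8
  model.gen = add(8, 6) = 14
  east.gen = mul(14, 4) = 56
  south.gen = min2(56, 4) = 4
  north.gen = max2(4, -4) = 4
  cache.gen = add(4, 4) = 8
  probe.gen = add(8, 4) = 12
  bundle.gen = sub(12, 6) = 6
  pack.gen = max2(6, 12) = 12
  parser.gen = sub(12, 8) = 4
  render.gen = min2(12, 4) = 4
  delta.gen = neg(4) = -4
  trace.gen = absv(-4) = 4
  west.gen = max2(4, 6) = 6

Second demand — change propagation:
  amber.gen: re-runs because fold.txt -2->-3; fold.txt -2->-3; new result -6.
  stage.gen: re-runs because fold.txt -2->-3; amber.gen -4->-6; new result 3.
  sync.gen: re-runs because amber.gen -4->-6; new result 6.
  core.gen: re-runs because sync.gen 4->6; stage.gen 2->3; new result 9.
  link.gen: re-runs because stage.gen 2->3; core.gen 6->9; new result 12.
  model.gen: re-runs because link.gen 8->12; core.gen 6->9; new result 21.
  east.gen: re-runs because model.gen 14->21; sync.gen 4->6; new result 126.
  south.gen: re-runs because east.gen 56->126; sync.gen 4->6; new result 6.
  north.gen: re-runs because south.gen 4->6; amber.gen -4->-6; new result 6.
  cache.gen: re-runs because south.gen 4->6; north.gen 4->6; new result 12.
  probe.gen: re-runs because cache.gen 8->12; north.gen 4->6; new result 18.
  bundle.gen: re-runs because probe.gen 12->18; core.gen 6->9; new result 9.
  pack.gen: re-runs because bundle.gen 6->9; probe.gen 12->18; new result 18.
  parser.gen: re-runs because pack.gen 12->18; link.gen 8->12; new result 6.
  render.gen: re-runs because pack.gen 12->18; parser.gen 4->6; new result 6.
  delta.gen: re-runs because render.gen 4->6; new result -6.
  trace.gen: re-runs because delta.gen -4->-6; new result 6.
  west.gen: re-runs because trace.gen 4->6; core.gen 6->9; new result 9.

Run set: amber.gen, bundle.gen, cache.gen, core.gen, delta.gen, east.gen, link.gen, model.gen, north.gen, pack.gen, parser.gen, probe.gen, render.gen, south.gen, stage.gen, sync.gen, trace.gen, west.gen (18 run).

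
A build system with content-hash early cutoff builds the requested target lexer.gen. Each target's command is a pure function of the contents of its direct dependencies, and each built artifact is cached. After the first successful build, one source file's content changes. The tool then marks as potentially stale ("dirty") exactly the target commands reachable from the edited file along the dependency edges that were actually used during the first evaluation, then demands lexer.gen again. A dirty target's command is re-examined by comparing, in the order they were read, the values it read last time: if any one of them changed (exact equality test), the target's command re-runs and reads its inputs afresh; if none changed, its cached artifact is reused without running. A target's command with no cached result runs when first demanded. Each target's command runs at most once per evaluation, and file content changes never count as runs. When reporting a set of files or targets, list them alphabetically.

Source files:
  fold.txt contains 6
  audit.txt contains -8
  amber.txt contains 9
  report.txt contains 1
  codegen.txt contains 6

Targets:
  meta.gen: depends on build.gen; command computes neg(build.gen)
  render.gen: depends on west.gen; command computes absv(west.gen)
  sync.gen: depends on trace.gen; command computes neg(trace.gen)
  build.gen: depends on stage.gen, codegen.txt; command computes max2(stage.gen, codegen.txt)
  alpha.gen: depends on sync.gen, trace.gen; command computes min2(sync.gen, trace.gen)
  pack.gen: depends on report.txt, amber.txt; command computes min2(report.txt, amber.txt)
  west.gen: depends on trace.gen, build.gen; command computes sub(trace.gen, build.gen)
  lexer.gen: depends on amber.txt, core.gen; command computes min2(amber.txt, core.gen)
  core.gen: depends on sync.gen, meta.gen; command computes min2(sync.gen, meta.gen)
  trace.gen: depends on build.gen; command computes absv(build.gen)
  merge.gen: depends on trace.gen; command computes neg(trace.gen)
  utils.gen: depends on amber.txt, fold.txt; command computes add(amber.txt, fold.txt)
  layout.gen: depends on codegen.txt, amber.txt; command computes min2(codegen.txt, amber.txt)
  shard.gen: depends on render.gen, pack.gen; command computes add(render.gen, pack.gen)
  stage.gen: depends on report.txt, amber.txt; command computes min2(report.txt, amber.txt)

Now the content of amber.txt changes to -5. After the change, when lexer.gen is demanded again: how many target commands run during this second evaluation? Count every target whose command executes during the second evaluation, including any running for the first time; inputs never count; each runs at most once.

Target commands that run: build.gen, lexer.gen, stage.gen — 3 in total.
Key observation: the cutoff stops propagation at trace.gen — its inputs' values are unchanged, so it reuses its cache.

First evaluation (everything demanded from the output):
  stage.gen = min2(1, 9) = 1
  build.gen = max2(1, 6) = 6
  meta.gen = neg(6) = -6
  trace.gen = absv(6) = 6
  sync.gen = neg(6) = -6
  core.gen = min2(-6, -6) = -6
  lexer.gen = min2(9, -6) = -6

Propagation after the edit:
  stage.gen: runs — amber.txt 9->-5; result -5.
  build.gen: runs — stage.gen 1->-5; result 6 (same value as before).
  meta.gen: checked — values it read are unchanged (build.gen unchanged); reused cached -6 without running.
  trace.gen: checked — values it read are unchanged (build.gen unchanged); reused cached 6 without running.
  sync.gen: checked — values it read are unchanged (trace.gen unchanged); reused cached -6 without running.
  core.gen: checked — values it read are unchanged (sync.gen unchanged, meta.gen unchanged); reused cached -6 without running.
  lexer.gen: runs — amber.txt 9->-5; result -6 (same value as before).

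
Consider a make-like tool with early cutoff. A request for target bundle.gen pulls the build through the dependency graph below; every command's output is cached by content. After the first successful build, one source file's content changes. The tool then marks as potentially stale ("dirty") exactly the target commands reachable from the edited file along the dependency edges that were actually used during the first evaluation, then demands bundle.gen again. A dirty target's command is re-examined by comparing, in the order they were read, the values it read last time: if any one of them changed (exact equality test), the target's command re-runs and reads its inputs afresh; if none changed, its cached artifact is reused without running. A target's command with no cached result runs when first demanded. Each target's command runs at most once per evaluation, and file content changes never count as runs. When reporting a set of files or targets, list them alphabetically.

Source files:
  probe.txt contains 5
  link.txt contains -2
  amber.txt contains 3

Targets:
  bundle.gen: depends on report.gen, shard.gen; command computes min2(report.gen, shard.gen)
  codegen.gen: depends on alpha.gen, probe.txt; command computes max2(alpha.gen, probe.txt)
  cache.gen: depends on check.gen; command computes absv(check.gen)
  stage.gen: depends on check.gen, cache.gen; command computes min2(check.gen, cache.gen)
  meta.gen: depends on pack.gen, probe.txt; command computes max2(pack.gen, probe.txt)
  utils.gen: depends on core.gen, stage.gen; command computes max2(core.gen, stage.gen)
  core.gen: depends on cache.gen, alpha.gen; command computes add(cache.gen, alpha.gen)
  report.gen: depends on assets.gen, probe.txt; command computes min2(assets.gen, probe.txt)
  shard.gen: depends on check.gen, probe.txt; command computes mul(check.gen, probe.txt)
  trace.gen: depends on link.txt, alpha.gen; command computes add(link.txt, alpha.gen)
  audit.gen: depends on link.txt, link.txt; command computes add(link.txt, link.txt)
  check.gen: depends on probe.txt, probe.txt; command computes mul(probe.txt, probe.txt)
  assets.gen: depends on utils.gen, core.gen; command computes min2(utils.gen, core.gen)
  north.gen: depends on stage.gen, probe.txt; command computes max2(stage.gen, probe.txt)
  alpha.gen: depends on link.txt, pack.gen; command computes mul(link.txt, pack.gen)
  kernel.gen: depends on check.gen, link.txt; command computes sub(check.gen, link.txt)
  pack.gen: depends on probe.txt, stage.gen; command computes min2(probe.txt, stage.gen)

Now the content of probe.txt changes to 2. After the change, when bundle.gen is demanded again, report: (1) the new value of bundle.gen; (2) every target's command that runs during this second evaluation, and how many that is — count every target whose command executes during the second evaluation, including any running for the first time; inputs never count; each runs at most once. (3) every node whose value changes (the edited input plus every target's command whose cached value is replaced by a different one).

First demand of the output computes:
  check.gen = mul(5, 5) = 25
  cache.gen = absv(25) = 25
  shard.gen = mul(25, 5) = 125
  stage.gen = min2(25, 25) = 25
  pack.gen = min2(5, 25) = 5
  alpha.gen = mul(-2, 5) = -10
  core.gen = add(25, -10) = 15
  utils.gen = max2(15, 25) = 25
  assets.gen = min2(25, 15) = 15
  report.gen = min2(15, 5) = 5
  bundle.gen = min2(5, 125) = 5

After the edit, cleaning proceeds:
  check.gen: a read changed (probe.txt 5->2; probe.txt 5->2) — executes, giving 4.
  cache.gen: a read changed (check.gen 25->4) — executes, giving 4.
  shard.gen: a read changed (check.gen 25->4; probe.txt 5->2) — executes, giving 8.
  stage.gen: a read changed (check.gen 25->4; cache.gen 25->4) — executes, giving 4.
  pack.gen: a read changed (probe.txt 5->2; stage.gen 25->4) — executes, giving 2.
  alpha.gen: a read changed (pack.gen 5->2) — executes, giving -4.
  core.gen: a read changed (cache.gen 25->4; alpha.gen -10->-4) — executes, giving 0.
  utils.gen: a read changed (core.gen 15->0; stage.gen 25->4) — executes, giving 4.
  assets.gen: a read changed (utils.gen 25->4; core.gen 15->0) — executes, giving 0.
  report.gen: a read changed (assets.gen 15->0; probe.txt 5->2) — executes, giving 0.
  bundle.gen: a read changed (report.gen 5->0; shard.gen 125->8) — executes, giving 0.

Demanding bundle.gen again yields 0.
11 target commands run: alpha.gen, assets.gen, bundle.gen, cache.gen, check.gen, core.gen, pack.gen, report.gen, shard.gen, stage.gen, utils.gen.
The nodes whose values change: alpha.gen, assets.gen, bundle.gen, cache.gen, check.gen, core.gen, pack.gen, probe.txt, report.gen, shard.gen, stage.gen, utils.gen.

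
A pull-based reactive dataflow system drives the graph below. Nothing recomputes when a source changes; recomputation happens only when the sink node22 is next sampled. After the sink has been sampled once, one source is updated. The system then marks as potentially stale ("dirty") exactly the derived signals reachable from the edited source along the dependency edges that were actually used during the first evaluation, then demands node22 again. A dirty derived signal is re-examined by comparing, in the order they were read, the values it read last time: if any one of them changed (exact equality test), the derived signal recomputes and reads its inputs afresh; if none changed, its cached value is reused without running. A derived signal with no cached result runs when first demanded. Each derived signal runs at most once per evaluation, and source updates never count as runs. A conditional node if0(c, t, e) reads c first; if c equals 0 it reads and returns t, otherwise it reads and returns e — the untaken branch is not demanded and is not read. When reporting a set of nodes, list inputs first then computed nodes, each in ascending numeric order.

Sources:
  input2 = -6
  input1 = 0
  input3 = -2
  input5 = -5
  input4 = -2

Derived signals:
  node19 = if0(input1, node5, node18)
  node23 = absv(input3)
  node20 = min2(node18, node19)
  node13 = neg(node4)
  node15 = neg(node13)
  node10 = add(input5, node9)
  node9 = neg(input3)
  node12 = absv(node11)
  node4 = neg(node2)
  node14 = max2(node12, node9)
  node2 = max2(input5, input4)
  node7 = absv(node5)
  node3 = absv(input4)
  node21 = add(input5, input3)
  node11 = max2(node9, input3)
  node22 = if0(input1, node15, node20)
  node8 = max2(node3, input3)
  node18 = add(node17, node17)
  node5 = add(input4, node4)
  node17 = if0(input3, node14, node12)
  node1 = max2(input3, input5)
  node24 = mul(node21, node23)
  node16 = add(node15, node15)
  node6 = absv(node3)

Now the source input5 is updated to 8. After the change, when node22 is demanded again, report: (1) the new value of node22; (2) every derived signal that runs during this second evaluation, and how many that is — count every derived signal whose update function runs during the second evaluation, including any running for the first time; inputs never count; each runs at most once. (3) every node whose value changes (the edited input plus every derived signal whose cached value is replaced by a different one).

New value of node22: -8.
Derived signals that run: node2, node4, node13, node15, node22 — 5 in total.
Values that change: input5, node2, node4, node13, node15, node22.

First evaluation (everything demanded from the output):
  node2 = max2(-5, -2) = -2
  node4 = neg(-2) = 2
  node13 = neg(2) = -2
  node15 = neg(-2) = 2
  node22 = if0(input1=0 -> then branch node15) = 2

Propagation after the edit:
  node2: runs — input5 -5->8; result 8.
  node4: runs — node2 -2->8; result -8.
  node13: runs — node4 2->-8; result 8.
  node15: runs — node13 -2->8; result -8.
  node22: runs — node15 2->-8; result -8.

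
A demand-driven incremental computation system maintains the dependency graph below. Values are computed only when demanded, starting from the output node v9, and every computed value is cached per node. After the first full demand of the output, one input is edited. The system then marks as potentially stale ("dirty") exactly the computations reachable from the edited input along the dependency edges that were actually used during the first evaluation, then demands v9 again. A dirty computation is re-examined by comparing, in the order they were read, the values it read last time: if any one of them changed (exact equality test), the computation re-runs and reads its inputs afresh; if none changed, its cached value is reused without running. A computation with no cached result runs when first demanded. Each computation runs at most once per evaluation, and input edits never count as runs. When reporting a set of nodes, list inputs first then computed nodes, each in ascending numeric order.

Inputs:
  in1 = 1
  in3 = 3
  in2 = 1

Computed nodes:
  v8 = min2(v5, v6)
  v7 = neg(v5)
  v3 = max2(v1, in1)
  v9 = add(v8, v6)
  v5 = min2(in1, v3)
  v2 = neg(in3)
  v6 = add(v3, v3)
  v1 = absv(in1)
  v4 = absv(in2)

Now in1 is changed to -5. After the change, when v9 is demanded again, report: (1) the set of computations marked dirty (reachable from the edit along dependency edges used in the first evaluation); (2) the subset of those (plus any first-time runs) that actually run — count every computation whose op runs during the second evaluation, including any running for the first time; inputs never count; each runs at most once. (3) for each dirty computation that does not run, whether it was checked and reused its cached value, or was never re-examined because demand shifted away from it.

Marked dirty: v1, v3, v5, v6, v8, v9.
Computations that run: v1, v3, v5, v6, v8, v9 — 6 in total.
Every dirty computation ran.

First evaluation (everything demanded from the output):
  v1 = absv(1) = 1
  v3 = max2(1, 1) = 1
  v5 = min2(1, 1) = 1
  v6 = add(1, 1) = 2
  v8 = min2(1, 2) = 1
  v9 = add(1, 2) = 3

Propagation after the edit:
  v1: runs — in1 1->-5; result 5.
  v3: runs — v1 1->5; in1 1->-5; result 5.
  v5: runs — in1 1->-5; v3 1->5; result -5.
  v6: runs — v3 1->5; v3 1->5; result 10.
  v8: runs — v5 1->-5; v6 2->10; result -5.
  v9: runs — v8 1->-5; v6 2->10; result 5.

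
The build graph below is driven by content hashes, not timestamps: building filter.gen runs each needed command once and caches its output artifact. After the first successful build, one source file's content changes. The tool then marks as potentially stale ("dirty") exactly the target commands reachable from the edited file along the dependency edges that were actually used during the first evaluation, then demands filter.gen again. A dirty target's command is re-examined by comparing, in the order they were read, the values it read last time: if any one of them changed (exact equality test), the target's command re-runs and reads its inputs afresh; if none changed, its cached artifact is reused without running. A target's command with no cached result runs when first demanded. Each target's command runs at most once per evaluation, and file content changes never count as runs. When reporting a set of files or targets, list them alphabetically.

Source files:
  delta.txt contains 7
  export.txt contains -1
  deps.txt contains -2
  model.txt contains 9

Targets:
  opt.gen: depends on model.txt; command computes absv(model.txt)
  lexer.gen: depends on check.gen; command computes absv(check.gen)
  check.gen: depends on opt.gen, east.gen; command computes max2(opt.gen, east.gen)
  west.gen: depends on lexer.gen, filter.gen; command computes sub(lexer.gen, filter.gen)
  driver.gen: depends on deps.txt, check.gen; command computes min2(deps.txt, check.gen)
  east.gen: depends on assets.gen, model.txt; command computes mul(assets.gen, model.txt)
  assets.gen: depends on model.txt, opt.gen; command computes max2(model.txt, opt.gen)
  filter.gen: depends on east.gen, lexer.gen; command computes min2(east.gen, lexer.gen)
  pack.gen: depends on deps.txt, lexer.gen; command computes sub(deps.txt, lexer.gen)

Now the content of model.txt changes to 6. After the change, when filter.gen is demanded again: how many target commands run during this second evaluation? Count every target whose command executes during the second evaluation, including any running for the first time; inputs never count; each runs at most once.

Initial pass — values computed on the first demand:
  opt.gen = absv(9) = 9
  assets.gen = max2(9, 9) = 9
  east.gen = mul(9, 9) = 81
  check.gen = max2(9, 81) = 81
  lexer.gen = absv(81) = 81
  filter.gen = min2(81, 81) = 81

Second demand — change propagation:
  opt.gen: re-runs because model.txt 9->6; new result 6.
  assets.gen: re-runs because model.txt 9->6; opt.gen 9->6; new result 6.
  east.gen: re-runs because assets.gen 9->6; model.txt 9->6; new result 36.
  check.gen: re-runs because opt.gen 9->6; east.gen 81->36; new result 36.
  lexer.gen: re-runs because check.gen 81->36; new result 36.
  filter.gen: re-runs because east.gen 81->36; lexer.gen 81->36; new result 36.

Run set: assets.gen, check.gen, east.gen, filter.gen, lexer.gen, opt.gen (6 run).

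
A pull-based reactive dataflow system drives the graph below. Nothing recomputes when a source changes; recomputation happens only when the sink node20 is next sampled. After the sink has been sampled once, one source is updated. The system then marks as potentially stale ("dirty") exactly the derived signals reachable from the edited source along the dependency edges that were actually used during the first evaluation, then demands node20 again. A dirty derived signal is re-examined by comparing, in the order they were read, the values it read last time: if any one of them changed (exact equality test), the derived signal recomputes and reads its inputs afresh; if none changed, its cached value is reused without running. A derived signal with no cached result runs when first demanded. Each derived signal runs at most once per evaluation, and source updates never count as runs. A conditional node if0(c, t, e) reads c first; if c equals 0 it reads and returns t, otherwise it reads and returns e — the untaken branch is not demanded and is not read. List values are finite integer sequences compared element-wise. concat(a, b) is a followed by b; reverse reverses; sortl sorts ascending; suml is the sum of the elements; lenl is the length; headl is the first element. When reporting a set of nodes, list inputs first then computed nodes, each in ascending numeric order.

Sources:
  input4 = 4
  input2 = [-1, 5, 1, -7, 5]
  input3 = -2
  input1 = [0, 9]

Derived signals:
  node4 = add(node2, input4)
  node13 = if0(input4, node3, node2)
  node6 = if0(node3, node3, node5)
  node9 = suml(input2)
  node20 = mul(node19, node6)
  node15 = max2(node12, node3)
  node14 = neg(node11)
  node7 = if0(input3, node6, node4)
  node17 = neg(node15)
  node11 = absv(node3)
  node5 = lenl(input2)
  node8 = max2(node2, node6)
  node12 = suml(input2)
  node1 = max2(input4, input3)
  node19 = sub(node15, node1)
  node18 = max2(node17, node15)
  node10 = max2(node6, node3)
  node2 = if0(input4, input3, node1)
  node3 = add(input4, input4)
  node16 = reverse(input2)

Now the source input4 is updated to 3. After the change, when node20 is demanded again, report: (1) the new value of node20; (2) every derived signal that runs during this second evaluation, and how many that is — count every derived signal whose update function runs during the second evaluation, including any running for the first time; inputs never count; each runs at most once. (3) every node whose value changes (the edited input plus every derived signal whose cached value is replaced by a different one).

First evaluation (everything demanded from the output):
  node1 = max2(4, -2) = 4
  node3 = add(4, 4) = 8
  node5 = lenl([-1, 5, 1, -7, 5]) = 5
  node6 = if0(node3=8 -> else branch node5) = 5
  node12 = suml([-1, 5, 1, -7, 5]) = 3
  node15 = max2(3, 8) = 8
  node19 = sub(8, 4) = 4
  node20 = mul(4, 5) = 20

Propagation after the edit:
  node1: runs — input4 4->3; result 3.
  node3: runs — input4 4->3; input4 4->3; result 6.
  node6: runs — node3 8->6; result 5 (same value as before).
  node15: runs — node3 8->6; result 6.
  node19: runs — node15 8->6; node1 4->3; result 3.
  node20: runs — node19 4->3; result 15.

New value of node20: 15.
Derived signals that run: node1, node3, node6, node15, node19, node20 — 6 in total.
Values that change: input4, node1, node3, node15, node19, node20.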